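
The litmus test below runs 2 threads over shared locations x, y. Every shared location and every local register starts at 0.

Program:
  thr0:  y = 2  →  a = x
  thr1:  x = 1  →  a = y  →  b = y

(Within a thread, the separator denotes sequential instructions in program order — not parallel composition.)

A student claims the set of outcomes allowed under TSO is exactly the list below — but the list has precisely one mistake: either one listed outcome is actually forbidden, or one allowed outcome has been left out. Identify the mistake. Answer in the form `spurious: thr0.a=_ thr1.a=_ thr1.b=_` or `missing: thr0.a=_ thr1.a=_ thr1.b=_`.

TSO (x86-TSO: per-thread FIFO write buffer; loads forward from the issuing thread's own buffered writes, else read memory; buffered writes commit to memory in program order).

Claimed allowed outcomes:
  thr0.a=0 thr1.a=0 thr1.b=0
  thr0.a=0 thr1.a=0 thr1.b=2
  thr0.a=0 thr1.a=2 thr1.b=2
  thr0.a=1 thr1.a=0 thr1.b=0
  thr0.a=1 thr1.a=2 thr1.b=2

outcome vector order: (thr0.a,thr1.a,thr1.b)
under TSO → (0,0,0); (0,0,2); (0,2,2); (1,0,0); (1,0,2); (1,2,2)
TSO∖claimed = {(1,0,2)}

missing: thr0.a=1 thr1.a=0 thr1.b=2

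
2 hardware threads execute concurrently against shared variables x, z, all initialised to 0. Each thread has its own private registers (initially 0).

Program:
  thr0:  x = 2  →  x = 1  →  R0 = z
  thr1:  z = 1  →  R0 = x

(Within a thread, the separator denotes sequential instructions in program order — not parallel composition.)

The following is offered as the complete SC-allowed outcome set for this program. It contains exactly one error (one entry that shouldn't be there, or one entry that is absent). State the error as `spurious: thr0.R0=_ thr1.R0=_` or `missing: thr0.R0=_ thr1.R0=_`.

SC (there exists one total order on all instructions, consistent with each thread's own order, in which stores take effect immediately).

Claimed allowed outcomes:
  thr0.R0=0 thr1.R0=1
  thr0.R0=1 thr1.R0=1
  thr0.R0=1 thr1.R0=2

missing: thr0.R0=1 thr1.R0=0

outcome vector order: (thr0.R0,thr1.R0)
SC (4): (0,1) (1,0) (1,1) (1,2)
SC∖claimed = {(1,0)}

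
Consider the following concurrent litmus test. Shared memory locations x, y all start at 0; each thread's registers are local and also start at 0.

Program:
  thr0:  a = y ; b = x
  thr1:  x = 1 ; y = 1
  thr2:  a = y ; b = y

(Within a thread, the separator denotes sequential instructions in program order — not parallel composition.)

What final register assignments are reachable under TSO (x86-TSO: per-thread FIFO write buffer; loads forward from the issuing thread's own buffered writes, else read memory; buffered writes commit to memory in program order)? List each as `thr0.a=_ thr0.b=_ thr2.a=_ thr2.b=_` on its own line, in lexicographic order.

thr0.a=0 thr0.b=0 thr2.a=0 thr2.b=0
thr0.a=0 thr0.b=0 thr2.a=0 thr2.b=1
thr0.a=0 thr0.b=0 thr2.a=1 thr2.b=1
thr0.a=0 thr0.b=1 thr2.a=0 thr2.b=0
thr0.a=0 thr0.b=1 thr2.a=0 thr2.b=1
thr0.a=0 thr0.b=1 thr2.a=1 thr2.b=1
thr0.a=1 thr0.b=1 thr2.a=0 thr2.b=0
thr0.a=1 thr0.b=1 thr2.a=0 thr2.b=1
thr0.a=1 thr0.b=1 thr2.a=1 thr2.b=1

outcome vector order: (thr0.a,thr0.b,thr2.a,thr2.b)
|TSO outcomes| = 9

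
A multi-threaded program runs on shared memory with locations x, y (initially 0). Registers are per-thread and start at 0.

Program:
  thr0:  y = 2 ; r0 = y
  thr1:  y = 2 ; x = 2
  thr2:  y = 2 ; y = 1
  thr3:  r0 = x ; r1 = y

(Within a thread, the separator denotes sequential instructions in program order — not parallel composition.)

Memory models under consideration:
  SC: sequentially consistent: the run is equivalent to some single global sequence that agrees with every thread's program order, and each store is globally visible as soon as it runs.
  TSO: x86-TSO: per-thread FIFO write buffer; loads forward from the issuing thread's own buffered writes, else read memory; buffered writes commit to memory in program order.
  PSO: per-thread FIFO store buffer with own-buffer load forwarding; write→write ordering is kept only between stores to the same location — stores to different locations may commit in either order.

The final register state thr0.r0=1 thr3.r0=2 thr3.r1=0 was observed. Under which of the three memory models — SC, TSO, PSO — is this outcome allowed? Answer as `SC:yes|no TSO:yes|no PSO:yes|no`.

outcome vector order: (thr0.r0,thr3.r0,thr3.r1)
SC (10): (1,0,0) (1,0,1) (1,0,2) (1,2,1) (1,2,2) (2,0,0) (2,0,1) (2,0,2) (2,2,1) (2,2,2)
TSO (10): (1,0,0) (1,0,1) (1,0,2) (1,2,1) (1,2,2) (2,0,0) (2,0,1) (2,0,2) (2,2,1) (2,2,2)
PSO (12): (1,0,0) (1,0,1) (1,0,2) (1,2,0) (1,2,1) (1,2,2) (2,0,0) (2,0,1) (2,0,2) (2,2,0) (2,2,1) (2,2,2)
target (1,2,0) ∈ {PSO}

SC:no TSO:no PSO:yes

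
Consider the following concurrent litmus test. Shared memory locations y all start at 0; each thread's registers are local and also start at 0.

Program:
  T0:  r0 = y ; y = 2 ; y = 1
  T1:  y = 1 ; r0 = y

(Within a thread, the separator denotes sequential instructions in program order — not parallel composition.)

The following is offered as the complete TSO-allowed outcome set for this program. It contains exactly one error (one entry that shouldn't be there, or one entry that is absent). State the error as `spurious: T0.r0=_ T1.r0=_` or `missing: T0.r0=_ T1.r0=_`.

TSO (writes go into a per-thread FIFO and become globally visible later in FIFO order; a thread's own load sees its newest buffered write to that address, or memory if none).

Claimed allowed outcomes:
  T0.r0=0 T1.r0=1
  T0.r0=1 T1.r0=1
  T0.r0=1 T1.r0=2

outcome vector order: (T0.r0,T1.r0)
TSO: 4 outcomes — {01 02 11 12}
TSO∖claimed = {02}

missing: T0.r0=0 T1.r0=2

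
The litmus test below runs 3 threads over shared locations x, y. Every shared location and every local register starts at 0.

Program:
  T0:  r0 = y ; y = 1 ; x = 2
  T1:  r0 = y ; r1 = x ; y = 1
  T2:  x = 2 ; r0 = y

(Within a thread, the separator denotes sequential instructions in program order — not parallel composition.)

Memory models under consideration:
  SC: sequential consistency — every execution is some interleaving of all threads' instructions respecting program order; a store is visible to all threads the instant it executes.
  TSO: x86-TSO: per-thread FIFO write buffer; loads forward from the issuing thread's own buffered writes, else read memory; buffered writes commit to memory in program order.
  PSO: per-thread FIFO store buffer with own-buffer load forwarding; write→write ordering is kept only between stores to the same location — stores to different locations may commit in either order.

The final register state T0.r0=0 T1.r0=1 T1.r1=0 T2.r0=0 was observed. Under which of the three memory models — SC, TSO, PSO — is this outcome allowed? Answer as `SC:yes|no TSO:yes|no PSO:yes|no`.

outcome vector order: (T0.r0,T1.r0,T1.r1,T2.r0)
SC (11): 0000, 0001, 0020, 0021, 0101, 0120, 0121, 1000, 1001, 1020, 1021
TSO (12): 0000, 0001, 0020, 0021, 0100, 0101, 0120, 0121, 1000, 1001, 1020, 1021
PSO (12): 0000, 0001, 0020, 0021, 0100, 0101, 0120, 0121, 1000, 1001, 1020, 1021
target 0100 ∈ {TSO,PSO}

SC:no TSO:yes PSO:yes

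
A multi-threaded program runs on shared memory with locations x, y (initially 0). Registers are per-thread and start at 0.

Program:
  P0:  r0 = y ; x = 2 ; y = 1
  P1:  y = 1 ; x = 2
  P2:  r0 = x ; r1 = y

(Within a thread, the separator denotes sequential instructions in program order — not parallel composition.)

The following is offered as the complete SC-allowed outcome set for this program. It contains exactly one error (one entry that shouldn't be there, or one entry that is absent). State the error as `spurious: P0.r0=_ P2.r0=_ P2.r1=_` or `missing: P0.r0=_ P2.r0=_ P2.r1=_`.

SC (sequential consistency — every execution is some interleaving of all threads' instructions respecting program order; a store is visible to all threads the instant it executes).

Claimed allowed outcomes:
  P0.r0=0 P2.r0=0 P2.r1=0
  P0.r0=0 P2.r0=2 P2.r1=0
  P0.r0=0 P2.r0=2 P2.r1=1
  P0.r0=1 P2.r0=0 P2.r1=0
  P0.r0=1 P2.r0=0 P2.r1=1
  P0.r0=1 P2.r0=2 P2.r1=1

missing: P0.r0=0 P2.r0=0 P2.r1=1

outcome vector order: (P0.r0,P2.r0,P2.r1)
[SC] allowed = {(0,0,0), (0,0,1), (0,2,0), (0,2,1), (1,0,0), (1,0,1), (1,2,1)}
SC∖claimed = {(0,0,1)}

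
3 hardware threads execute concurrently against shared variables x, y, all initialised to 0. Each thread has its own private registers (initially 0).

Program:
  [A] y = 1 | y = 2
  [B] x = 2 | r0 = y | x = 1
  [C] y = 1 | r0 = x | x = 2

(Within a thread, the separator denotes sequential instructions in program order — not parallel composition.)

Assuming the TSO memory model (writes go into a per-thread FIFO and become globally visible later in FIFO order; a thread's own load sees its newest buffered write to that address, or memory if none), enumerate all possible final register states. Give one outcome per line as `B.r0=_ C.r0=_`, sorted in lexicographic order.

outcome vector order: (B.r0,C.r0)
|TSO outcomes| = 9

B.r0=0 C.r0=0
B.r0=0 C.r0=1
B.r0=0 C.r0=2
B.r0=1 C.r0=0
B.r0=1 C.r0=1
B.r0=1 C.r0=2
B.r0=2 C.r0=0
B.r0=2 C.r0=1
B.r0=2 C.r0=2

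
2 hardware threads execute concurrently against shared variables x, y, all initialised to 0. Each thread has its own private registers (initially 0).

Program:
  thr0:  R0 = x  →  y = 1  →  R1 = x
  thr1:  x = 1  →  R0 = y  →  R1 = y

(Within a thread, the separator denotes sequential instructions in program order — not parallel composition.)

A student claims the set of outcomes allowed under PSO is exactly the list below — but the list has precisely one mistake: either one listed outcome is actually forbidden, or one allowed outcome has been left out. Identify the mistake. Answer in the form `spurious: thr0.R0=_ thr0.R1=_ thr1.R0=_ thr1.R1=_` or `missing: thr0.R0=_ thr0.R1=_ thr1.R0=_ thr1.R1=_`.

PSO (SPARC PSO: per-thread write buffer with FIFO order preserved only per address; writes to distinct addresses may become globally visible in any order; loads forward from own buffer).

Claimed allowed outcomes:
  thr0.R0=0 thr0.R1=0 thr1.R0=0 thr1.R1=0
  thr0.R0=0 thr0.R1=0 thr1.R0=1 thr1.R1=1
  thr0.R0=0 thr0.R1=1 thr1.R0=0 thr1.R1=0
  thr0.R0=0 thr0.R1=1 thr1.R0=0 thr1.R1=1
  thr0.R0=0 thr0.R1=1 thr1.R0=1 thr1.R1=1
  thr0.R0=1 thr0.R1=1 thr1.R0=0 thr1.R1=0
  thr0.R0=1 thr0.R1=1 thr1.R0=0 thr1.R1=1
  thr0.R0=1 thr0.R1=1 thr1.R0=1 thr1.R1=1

outcome vector order: (thr0.R0,thr0.R1,thr1.R0,thr1.R1)
PSO (9): <0 0 0 0> <0 0 0 1> <0 0 1 1> <0 1 0 0> <0 1 0 1> <0 1 1 1> <1 1 0 0> <1 1 0 1> <1 1 1 1>
PSO∖claimed = {<0 0 0 1>}

missing: thr0.R0=0 thr0.R1=0 thr1.R0=0 thr1.R1=1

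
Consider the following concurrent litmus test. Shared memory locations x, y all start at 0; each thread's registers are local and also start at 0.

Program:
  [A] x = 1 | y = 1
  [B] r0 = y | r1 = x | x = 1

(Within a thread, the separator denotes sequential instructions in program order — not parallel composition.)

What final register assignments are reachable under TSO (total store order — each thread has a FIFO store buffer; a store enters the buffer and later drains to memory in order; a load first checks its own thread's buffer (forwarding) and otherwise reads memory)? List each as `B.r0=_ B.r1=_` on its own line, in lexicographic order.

outcome vector order: (B.r0,B.r1)
|TSO outcomes| = 3

B.r0=0 B.r1=0
B.r0=0 B.r1=1
B.r0=1 B.r1=1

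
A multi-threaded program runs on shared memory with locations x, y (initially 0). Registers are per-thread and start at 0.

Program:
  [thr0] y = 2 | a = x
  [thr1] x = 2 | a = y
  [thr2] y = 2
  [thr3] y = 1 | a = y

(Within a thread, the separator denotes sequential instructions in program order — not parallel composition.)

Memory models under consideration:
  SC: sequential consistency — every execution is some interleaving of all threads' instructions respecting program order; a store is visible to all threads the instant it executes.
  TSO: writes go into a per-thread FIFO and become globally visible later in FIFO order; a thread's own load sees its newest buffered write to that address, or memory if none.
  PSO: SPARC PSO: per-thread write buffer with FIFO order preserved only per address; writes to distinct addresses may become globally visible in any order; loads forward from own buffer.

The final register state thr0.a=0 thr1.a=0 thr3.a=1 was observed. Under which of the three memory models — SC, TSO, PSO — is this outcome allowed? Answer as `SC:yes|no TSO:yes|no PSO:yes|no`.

SC:no TSO:yes PSO:yes

outcome vector order: (thr0.a,thr1.a,thr3.a)
SC: 10 outcomes — {011, 012, 021, 022, 201, 202, 211, 212, 221, 222}
TSO: 12 outcomes — {001, 002, 011, 012, 021, 022, 201, 202, 211, 212, 221, 222}
PSO: 12 outcomes — {001, 002, 011, 012, 021, 022, 201, 202, 211, 212, 221, 222}
target 001 ∈ {TSO,PSO}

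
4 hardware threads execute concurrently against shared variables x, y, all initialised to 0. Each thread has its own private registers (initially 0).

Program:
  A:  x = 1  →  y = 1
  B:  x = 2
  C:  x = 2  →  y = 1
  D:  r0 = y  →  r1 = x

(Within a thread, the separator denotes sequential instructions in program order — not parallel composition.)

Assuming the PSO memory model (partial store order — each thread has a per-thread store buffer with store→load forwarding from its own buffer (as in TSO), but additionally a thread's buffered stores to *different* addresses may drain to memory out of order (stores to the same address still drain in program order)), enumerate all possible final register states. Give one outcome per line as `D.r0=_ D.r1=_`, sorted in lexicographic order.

D.r0=0 D.r1=0
D.r0=0 D.r1=1
D.r0=0 D.r1=2
D.r0=1 D.r1=0
D.r0=1 D.r1=1
D.r0=1 D.r1=2

outcome vector order: (D.r0,D.r1)
|PSO outcomes| = 6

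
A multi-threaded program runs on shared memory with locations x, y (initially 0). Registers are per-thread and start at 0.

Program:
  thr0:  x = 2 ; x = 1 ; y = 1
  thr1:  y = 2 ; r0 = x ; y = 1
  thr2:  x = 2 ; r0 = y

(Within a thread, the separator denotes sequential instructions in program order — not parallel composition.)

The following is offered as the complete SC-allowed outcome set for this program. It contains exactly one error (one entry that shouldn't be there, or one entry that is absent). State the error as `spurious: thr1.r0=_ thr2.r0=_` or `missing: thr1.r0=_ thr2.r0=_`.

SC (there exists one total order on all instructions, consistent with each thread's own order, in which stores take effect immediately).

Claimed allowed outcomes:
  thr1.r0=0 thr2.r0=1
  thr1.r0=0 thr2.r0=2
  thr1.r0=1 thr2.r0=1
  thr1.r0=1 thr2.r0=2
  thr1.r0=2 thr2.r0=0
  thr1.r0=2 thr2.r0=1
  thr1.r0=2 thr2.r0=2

outcome vector order: (thr1.r0,thr2.r0)
[SC] allowed = {<0 1> <0 2> <1 0> <1 1> <1 2> <2 0> <2 1> <2 2>}
SC∖claimed = {<1 0>}

missing: thr1.r0=1 thr2.r0=0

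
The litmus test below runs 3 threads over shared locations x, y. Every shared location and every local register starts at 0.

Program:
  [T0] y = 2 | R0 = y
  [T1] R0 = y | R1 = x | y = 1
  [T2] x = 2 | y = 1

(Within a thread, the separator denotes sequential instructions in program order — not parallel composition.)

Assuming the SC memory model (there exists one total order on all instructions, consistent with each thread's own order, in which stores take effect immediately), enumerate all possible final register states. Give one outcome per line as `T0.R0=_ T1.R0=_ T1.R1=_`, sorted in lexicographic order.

T0.R0=1 T1.R0=0 T1.R1=0
T0.R0=1 T1.R0=0 T1.R1=2
T0.R0=1 T1.R0=1 T1.R1=2
T0.R0=1 T1.R0=2 T1.R1=0
T0.R0=1 T1.R0=2 T1.R1=2
T0.R0=2 T1.R0=0 T1.R1=0
T0.R0=2 T1.R0=0 T1.R1=2
T0.R0=2 T1.R0=1 T1.R1=2
T0.R0=2 T1.R0=2 T1.R1=0
T0.R0=2 T1.R0=2 T1.R1=2

outcome vector order: (T0.R0,T1.R0,T1.R1)
|SC outcomes| = 10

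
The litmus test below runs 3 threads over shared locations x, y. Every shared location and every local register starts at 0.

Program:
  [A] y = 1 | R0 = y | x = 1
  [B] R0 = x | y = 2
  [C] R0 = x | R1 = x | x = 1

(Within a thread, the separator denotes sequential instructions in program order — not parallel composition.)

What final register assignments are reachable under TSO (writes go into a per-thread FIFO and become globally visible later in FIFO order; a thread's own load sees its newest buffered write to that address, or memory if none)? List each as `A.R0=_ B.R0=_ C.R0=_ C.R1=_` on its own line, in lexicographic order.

A.R0=1 B.R0=0 C.R0=0 C.R1=0
A.R0=1 B.R0=0 C.R0=0 C.R1=1
A.R0=1 B.R0=0 C.R0=1 C.R1=1
A.R0=1 B.R0=1 C.R0=0 C.R1=0
A.R0=1 B.R0=1 C.R0=0 C.R1=1
A.R0=1 B.R0=1 C.R0=1 C.R1=1
A.R0=2 B.R0=0 C.R0=0 C.R1=0
A.R0=2 B.R0=0 C.R0=0 C.R1=1
A.R0=2 B.R0=0 C.R0=1 C.R1=1
A.R0=2 B.R0=1 C.R0=0 C.R1=0

outcome vector order: (A.R0,B.R0,C.R0,C.R1)
|TSO outcomes| = 10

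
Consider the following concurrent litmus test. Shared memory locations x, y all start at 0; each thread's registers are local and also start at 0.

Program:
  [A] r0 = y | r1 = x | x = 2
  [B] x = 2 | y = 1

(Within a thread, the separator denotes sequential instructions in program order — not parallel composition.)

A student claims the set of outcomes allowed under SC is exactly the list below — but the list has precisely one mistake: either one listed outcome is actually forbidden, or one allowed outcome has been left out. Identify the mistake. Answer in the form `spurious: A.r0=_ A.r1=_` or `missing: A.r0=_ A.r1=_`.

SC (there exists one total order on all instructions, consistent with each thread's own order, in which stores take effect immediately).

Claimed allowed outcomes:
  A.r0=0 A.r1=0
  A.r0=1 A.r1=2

outcome vector order: (A.r0,A.r1)
[SC] allowed = {00; 02; 12}
SC∖claimed = {02}

missing: A.r0=0 A.r1=2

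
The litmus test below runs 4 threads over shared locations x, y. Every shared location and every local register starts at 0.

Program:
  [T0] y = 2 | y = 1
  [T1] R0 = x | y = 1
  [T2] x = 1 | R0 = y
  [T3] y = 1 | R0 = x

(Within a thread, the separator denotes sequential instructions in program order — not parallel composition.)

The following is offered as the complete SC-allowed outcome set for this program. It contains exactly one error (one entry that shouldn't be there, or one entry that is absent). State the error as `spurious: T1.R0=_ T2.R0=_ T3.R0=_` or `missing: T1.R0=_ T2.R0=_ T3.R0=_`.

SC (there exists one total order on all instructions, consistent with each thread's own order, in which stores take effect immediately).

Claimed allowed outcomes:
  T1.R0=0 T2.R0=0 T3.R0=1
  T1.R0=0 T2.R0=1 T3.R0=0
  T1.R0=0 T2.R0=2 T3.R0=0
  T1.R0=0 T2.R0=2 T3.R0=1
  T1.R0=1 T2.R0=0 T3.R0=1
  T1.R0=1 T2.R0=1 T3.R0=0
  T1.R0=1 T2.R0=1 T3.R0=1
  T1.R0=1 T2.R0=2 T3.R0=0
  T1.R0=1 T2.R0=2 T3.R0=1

missing: T1.R0=0 T2.R0=1 T3.R0=1

outcome vector order: (T1.R0,T2.R0,T3.R0)
under SC → <0 0 1>, <0 1 0>, <0 1 1>, <0 2 0>, <0 2 1>, <1 0 1>, <1 1 0>, <1 1 1>, <1 2 0>, <1 2 1>
SC∖claimed = {<0 1 1>}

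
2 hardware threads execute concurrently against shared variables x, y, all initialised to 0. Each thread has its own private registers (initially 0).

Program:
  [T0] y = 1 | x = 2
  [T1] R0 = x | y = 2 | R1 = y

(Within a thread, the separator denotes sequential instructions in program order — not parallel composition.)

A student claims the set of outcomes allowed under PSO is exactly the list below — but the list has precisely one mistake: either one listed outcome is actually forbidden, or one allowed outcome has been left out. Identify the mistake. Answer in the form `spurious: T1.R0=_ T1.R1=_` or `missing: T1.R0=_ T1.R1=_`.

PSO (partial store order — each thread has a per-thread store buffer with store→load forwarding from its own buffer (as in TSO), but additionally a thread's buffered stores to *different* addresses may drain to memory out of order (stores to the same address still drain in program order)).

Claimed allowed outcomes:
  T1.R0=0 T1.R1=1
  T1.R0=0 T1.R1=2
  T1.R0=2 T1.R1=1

outcome vector order: (T1.R0,T1.R1)
PSO (4): 01, 02, 21, 22
PSO∖claimed = {22}

missing: T1.R0=2 T1.R1=2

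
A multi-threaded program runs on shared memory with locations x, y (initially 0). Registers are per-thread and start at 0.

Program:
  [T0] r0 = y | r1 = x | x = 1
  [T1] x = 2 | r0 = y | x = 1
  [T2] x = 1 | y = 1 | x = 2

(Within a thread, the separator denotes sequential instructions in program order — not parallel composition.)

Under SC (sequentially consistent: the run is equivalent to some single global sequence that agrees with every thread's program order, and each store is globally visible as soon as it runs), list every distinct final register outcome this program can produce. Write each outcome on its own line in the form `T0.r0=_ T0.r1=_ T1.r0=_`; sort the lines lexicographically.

T0.r0=0 T0.r1=0 T1.r0=0
T0.r0=0 T0.r1=0 T1.r0=1
T0.r0=0 T0.r1=1 T1.r0=0
T0.r0=0 T0.r1=1 T1.r0=1
T0.r0=0 T0.r1=2 T1.r0=0
T0.r0=0 T0.r1=2 T1.r0=1
T0.r0=1 T0.r1=1 T1.r0=0
T0.r0=1 T0.r1=1 T1.r0=1
T0.r0=1 T0.r1=2 T1.r0=0
T0.r0=1 T0.r1=2 T1.r0=1

outcome vector order: (T0.r0,T0.r1,T1.r0)
|SC outcomes| = 10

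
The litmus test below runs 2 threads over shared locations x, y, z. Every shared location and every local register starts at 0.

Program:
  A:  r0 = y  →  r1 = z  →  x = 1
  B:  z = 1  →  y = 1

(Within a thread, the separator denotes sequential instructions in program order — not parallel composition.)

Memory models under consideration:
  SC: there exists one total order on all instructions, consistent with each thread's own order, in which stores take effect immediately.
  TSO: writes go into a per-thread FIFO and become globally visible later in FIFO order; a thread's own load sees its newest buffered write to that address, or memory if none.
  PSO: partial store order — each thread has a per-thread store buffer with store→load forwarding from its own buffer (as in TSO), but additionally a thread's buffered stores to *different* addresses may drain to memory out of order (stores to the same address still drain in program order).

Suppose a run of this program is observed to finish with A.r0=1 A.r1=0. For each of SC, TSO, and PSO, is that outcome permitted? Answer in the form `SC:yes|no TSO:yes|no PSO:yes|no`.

outcome vector order: (A.r0,A.r1)
under SC → 00, 01, 11
under TSO → 00, 01, 11
under PSO → 00, 01, 10, 11
target 10 ∈ {PSO}

SC:no TSO:no PSO:yes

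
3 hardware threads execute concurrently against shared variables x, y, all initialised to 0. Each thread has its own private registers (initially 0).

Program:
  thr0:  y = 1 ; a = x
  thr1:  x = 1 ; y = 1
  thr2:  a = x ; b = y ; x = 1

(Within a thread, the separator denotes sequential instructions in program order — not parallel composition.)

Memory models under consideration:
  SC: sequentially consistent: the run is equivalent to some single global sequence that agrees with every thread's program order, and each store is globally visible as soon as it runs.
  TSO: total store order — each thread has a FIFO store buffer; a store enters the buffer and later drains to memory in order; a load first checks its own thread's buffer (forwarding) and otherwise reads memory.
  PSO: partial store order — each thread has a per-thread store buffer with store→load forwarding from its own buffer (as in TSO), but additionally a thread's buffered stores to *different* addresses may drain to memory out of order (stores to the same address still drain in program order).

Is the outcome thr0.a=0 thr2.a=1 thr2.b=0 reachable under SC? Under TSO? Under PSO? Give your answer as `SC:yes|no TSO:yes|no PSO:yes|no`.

SC:no TSO:yes PSO:yes

outcome vector order: (thr0.a,thr2.a,thr2.b)
under SC → 000, 001, 011, 100, 101, 110, 111
under TSO → 000, 001, 010, 011, 100, 101, 110, 111
under PSO → 000, 001, 010, 011, 100, 101, 110, 111
target 010 ∈ {TSO,PSO}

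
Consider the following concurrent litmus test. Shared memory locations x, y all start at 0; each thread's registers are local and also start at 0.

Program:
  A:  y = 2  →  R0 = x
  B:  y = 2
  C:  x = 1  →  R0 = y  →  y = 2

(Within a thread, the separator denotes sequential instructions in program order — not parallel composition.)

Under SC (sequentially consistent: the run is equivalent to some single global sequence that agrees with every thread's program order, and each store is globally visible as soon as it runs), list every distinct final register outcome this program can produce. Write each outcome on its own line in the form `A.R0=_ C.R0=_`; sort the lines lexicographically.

A.R0=0 C.R0=2
A.R0=1 C.R0=0
A.R0=1 C.R0=2

outcome vector order: (A.R0,C.R0)
|SC outcomes| = 3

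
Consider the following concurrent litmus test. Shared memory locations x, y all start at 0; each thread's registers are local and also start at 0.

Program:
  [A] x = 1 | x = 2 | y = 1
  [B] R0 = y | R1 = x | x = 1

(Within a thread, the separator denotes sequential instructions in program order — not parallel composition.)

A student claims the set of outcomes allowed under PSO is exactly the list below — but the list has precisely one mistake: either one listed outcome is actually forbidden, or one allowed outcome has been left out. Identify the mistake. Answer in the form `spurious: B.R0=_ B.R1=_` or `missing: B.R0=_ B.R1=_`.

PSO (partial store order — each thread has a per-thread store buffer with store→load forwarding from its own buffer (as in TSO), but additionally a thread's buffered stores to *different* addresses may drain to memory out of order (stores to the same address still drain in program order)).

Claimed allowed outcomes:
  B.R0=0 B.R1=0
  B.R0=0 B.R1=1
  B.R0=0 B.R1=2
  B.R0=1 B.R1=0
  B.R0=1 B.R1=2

outcome vector order: (B.R0,B.R1)
under PSO → 0/0 0/1 0/2 1/0 1/1 1/2
PSO∖claimed = {1/1}

missing: B.R0=1 B.R1=1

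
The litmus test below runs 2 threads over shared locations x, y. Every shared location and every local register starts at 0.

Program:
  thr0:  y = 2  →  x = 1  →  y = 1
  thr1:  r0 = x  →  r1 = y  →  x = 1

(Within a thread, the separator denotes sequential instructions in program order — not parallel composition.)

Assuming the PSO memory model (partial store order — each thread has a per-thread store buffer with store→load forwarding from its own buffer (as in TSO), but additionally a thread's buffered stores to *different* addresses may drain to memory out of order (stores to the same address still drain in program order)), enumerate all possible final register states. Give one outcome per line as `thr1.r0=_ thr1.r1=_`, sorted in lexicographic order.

outcome vector order: (thr1.r0,thr1.r1)
|PSO outcomes| = 6

thr1.r0=0 thr1.r1=0
thr1.r0=0 thr1.r1=1
thr1.r0=0 thr1.r1=2
thr1.r0=1 thr1.r1=0
thr1.r0=1 thr1.r1=1
thr1.r0=1 thr1.r1=2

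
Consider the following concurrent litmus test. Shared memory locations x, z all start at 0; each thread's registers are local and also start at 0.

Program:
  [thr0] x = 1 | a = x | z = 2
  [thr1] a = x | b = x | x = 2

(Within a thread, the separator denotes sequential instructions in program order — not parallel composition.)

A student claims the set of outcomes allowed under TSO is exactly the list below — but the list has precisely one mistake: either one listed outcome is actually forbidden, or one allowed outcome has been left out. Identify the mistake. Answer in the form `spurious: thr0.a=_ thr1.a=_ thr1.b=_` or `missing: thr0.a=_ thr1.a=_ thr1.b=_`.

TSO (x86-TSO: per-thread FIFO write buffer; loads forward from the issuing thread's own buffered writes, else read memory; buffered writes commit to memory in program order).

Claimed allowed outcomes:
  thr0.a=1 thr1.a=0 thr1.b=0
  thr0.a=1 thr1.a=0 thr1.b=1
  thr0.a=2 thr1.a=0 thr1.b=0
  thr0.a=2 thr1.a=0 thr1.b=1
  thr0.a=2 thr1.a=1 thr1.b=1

outcome vector order: (thr0.a,thr1.a,thr1.b)
TSO (6): 1/0/0, 1/0/1, 1/1/1, 2/0/0, 2/0/1, 2/1/1
TSO∖claimed = {1/1/1}

missing: thr0.a=1 thr1.a=1 thr1.b=1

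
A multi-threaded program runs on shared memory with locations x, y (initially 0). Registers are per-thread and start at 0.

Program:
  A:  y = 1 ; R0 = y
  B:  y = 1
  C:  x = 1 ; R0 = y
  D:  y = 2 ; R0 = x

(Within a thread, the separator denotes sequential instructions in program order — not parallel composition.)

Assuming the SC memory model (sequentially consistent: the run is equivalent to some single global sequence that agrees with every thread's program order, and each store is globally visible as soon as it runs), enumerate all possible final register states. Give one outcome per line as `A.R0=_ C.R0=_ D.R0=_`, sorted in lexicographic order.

outcome vector order: (A.R0,C.R0,D.R0)
|SC outcomes| = 10

A.R0=1 C.R0=0 D.R0=1
A.R0=1 C.R0=1 D.R0=0
A.R0=1 C.R0=1 D.R0=1
A.R0=1 C.R0=2 D.R0=0
A.R0=1 C.R0=2 D.R0=1
A.R0=2 C.R0=0 D.R0=1
A.R0=2 C.R0=1 D.R0=0
A.R0=2 C.R0=1 D.R0=1
A.R0=2 C.R0=2 D.R0=0
A.R0=2 C.R0=2 D.R0=1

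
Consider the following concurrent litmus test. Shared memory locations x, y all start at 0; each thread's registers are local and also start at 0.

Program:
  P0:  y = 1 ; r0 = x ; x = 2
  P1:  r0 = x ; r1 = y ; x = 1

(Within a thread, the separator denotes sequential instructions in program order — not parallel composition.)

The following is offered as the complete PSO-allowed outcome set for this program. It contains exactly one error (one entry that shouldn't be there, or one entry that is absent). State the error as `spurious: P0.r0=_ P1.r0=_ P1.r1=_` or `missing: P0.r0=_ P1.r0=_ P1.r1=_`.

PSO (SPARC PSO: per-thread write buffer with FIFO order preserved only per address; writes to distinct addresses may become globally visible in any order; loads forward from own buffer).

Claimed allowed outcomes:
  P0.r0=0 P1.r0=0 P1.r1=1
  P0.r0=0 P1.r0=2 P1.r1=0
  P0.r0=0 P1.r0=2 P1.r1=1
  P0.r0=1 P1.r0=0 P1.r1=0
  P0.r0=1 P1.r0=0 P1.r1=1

missing: P0.r0=0 P1.r0=0 P1.r1=0

outcome vector order: (P0.r0,P1.r0,P1.r1)
PSO (6): 0/0/0, 0/0/1, 0/2/0, 0/2/1, 1/0/0, 1/0/1
PSO∖claimed = {0/0/0}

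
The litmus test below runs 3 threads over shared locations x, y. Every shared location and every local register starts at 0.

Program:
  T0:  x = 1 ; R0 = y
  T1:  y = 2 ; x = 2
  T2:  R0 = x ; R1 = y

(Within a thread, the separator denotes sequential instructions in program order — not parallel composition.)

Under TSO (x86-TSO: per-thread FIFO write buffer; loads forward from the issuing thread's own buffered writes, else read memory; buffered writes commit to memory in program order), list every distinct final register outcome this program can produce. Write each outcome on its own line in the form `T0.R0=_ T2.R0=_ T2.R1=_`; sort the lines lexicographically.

T0.R0=0 T2.R0=0 T2.R1=0
T0.R0=0 T2.R0=0 T2.R1=2
T0.R0=0 T2.R0=1 T2.R1=0
T0.R0=0 T2.R0=1 T2.R1=2
T0.R0=0 T2.R0=2 T2.R1=2
T0.R0=2 T2.R0=0 T2.R1=0
T0.R0=2 T2.R0=0 T2.R1=2
T0.R0=2 T2.R0=1 T2.R1=0
T0.R0=2 T2.R0=1 T2.R1=2
T0.R0=2 T2.R0=2 T2.R1=2

outcome vector order: (T0.R0,T2.R0,T2.R1)
|TSO outcomes| = 10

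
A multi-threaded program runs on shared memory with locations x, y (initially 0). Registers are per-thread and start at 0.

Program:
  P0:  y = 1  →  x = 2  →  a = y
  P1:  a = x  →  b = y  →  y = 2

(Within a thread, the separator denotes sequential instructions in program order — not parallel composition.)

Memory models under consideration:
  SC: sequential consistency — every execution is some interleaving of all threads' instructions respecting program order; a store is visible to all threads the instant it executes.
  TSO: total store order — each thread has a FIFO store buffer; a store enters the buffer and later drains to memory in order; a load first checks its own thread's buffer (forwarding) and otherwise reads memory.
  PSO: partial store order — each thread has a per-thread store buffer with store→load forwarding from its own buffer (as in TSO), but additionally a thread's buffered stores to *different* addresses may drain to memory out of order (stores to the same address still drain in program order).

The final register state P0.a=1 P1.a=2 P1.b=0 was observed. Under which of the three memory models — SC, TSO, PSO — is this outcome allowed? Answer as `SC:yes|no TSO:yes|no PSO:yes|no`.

outcome vector order: (P0.a,P1.a,P1.b)
SC (6): 1/0/0; 1/0/1; 1/2/1; 2/0/0; 2/0/1; 2/2/1
TSO (6): 1/0/0; 1/0/1; 1/2/1; 2/0/0; 2/0/1; 2/2/1
PSO (8): 1/0/0; 1/0/1; 1/2/0; 1/2/1; 2/0/0; 2/0/1; 2/2/0; 2/2/1
target 1/2/0 ∈ {PSO}

SC:no TSO:no PSO:yes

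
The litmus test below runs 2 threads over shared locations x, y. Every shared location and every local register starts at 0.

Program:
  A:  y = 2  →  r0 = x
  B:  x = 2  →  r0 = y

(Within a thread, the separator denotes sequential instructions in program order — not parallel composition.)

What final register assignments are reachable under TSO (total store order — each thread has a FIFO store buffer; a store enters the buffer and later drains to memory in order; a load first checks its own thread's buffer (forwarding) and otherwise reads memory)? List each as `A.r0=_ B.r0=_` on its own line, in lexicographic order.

outcome vector order: (A.r0,B.r0)
|TSO outcomes| = 4

A.r0=0 B.r0=0
A.r0=0 B.r0=2
A.r0=2 B.r0=0
A.r0=2 B.r0=2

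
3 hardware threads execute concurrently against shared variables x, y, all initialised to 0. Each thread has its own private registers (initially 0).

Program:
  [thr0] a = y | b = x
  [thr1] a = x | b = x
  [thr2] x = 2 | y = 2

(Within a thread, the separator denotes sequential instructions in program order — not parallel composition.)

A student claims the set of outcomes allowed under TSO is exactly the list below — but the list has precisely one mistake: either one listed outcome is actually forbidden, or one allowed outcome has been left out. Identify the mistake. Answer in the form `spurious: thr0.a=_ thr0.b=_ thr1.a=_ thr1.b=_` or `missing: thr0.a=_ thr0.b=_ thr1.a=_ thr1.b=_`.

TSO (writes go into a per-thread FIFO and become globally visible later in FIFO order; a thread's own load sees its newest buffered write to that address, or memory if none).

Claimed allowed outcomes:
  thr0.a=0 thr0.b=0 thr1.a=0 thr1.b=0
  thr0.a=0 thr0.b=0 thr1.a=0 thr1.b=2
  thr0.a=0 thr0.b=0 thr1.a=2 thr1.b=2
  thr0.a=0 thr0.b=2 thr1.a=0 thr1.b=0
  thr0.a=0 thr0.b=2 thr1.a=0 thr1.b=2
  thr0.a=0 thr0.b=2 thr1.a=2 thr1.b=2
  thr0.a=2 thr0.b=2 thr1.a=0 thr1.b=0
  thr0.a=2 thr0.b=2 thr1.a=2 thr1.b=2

missing: thr0.a=2 thr0.b=2 thr1.a=0 thr1.b=2

outcome vector order: (thr0.a,thr0.b,thr1.a,thr1.b)
[TSO] allowed = {<0 0 0 0> <0 0 0 2> <0 0 2 2> <0 2 0 0> <0 2 0 2> <0 2 2 2> <2 2 0 0> <2 2 0 2> <2 2 2 2>}
TSO∖claimed = {<2 2 0 2>}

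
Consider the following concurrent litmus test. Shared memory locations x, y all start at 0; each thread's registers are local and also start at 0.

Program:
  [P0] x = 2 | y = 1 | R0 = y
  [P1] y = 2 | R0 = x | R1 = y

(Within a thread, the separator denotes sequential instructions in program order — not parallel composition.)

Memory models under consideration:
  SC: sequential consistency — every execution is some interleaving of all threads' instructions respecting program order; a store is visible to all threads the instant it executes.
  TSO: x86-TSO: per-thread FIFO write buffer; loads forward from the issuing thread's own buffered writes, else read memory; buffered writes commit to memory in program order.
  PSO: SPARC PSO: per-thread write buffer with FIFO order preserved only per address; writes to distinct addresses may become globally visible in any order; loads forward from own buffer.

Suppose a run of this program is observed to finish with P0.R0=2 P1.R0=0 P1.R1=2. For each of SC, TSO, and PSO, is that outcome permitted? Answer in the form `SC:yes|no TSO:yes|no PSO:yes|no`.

SC:no TSO:yes PSO:yes

outcome vector order: (P0.R0,P1.R0,P1.R1)
under SC → 101, 102, 121, 122, 222
under TSO → 101, 102, 121, 122, 202, 222
under PSO → 101, 102, 121, 122, 202, 222
target 202 ∈ {TSO,PSO}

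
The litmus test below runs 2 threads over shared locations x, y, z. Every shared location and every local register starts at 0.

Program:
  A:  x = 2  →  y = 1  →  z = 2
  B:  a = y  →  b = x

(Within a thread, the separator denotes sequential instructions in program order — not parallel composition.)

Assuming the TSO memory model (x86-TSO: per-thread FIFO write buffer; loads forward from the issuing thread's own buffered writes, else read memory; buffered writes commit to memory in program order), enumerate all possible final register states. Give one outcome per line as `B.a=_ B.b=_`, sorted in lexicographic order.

outcome vector order: (B.a,B.b)
|TSO outcomes| = 3

B.a=0 B.b=0
B.a=0 B.b=2
B.a=1 B.b=2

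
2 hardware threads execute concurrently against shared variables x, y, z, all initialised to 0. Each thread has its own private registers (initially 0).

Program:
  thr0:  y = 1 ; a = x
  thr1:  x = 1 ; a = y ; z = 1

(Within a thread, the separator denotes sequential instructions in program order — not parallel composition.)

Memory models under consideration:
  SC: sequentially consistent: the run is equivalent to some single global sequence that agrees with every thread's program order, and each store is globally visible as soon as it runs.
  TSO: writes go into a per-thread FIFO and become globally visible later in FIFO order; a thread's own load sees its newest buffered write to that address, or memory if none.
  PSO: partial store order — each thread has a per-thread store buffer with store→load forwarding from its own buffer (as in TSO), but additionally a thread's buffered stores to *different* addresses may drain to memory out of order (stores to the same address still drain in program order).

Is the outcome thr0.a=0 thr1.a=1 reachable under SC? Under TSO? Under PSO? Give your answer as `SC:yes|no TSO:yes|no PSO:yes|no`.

SC:yes TSO:yes PSO:yes

outcome vector order: (thr0.a,thr1.a)
SC: 3 outcomes — {01; 10; 11}
TSO: 4 outcomes — {00; 01; 10; 11}
PSO: 4 outcomes — {00; 01; 10; 11}
target 01 ∈ {SC,TSO,PSO}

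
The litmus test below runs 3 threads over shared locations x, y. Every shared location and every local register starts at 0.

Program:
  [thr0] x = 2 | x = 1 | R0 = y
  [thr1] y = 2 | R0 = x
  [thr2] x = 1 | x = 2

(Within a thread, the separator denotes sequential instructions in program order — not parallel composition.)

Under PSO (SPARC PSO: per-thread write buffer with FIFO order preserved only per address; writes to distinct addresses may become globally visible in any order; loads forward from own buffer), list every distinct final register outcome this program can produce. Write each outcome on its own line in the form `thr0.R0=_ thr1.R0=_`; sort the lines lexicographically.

thr0.R0=0 thr1.R0=0
thr0.R0=0 thr1.R0=1
thr0.R0=0 thr1.R0=2
thr0.R0=2 thr1.R0=0
thr0.R0=2 thr1.R0=1
thr0.R0=2 thr1.R0=2

outcome vector order: (thr0.R0,thr1.R0)
|PSO outcomes| = 6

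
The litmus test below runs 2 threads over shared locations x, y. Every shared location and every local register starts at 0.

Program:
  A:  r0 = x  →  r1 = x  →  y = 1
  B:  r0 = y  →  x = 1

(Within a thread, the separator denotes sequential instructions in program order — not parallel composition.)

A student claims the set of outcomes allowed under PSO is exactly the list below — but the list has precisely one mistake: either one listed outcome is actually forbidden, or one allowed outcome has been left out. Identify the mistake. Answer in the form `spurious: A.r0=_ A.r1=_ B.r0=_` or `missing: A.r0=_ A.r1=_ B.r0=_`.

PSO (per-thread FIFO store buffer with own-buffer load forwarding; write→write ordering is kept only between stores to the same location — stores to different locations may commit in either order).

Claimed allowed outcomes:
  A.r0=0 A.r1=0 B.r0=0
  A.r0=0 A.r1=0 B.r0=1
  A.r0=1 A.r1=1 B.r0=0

missing: A.r0=0 A.r1=1 B.r0=0

outcome vector order: (A.r0,A.r1,B.r0)
PSO (4): 0/0/0 0/0/1 0/1/0 1/1/0
PSO∖claimed = {0/1/0}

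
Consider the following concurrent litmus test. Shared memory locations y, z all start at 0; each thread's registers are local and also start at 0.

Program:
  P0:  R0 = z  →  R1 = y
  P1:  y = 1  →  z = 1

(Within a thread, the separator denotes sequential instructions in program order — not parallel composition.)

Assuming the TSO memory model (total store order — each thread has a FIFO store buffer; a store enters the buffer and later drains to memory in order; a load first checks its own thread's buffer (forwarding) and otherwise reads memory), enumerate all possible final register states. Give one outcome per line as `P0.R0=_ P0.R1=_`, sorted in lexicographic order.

P0.R0=0 P0.R1=0
P0.R0=0 P0.R1=1
P0.R0=1 P0.R1=1

outcome vector order: (P0.R0,P0.R1)
|TSO outcomes| = 3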